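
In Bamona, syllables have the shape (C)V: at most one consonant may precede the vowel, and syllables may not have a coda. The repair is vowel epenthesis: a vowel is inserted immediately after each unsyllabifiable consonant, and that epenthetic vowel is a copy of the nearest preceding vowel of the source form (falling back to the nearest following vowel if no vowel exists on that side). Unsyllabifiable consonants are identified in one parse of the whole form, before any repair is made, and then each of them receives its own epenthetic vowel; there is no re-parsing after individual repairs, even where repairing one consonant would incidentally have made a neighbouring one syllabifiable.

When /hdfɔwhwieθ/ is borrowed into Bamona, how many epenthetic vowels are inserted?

5

The unsyllabifiable consonants are /h/, /d/, /w/, /h/, /θ/; each receives one epenthetic vowel.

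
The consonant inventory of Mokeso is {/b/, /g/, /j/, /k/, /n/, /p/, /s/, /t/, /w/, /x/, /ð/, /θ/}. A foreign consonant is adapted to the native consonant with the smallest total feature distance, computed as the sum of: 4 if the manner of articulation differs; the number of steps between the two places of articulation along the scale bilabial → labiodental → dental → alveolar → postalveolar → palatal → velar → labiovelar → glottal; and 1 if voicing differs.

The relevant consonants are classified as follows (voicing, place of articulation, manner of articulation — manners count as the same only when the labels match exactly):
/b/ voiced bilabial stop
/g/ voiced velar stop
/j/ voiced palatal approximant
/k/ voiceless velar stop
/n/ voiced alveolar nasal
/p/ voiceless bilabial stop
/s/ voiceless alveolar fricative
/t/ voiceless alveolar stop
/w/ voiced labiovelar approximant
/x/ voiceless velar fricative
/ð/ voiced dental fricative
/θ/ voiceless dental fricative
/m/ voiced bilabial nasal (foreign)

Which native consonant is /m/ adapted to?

n

/n/ is closest: same manner (nasal), place distance 3 (bilabial→alveolar), same voicing; total 3. Next closest is /b/ at distance 4.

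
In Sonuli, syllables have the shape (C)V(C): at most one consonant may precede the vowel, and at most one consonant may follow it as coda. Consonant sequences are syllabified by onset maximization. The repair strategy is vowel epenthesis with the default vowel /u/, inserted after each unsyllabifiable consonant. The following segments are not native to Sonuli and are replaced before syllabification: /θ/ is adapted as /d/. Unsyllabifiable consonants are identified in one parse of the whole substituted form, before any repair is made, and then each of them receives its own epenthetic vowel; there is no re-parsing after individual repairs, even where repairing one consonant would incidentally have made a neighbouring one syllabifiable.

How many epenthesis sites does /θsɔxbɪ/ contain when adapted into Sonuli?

1

After substitution the input is /dsɔxbɪ/.
The unsyllabifiable consonants are /d/; each receives one epenthetic vowel.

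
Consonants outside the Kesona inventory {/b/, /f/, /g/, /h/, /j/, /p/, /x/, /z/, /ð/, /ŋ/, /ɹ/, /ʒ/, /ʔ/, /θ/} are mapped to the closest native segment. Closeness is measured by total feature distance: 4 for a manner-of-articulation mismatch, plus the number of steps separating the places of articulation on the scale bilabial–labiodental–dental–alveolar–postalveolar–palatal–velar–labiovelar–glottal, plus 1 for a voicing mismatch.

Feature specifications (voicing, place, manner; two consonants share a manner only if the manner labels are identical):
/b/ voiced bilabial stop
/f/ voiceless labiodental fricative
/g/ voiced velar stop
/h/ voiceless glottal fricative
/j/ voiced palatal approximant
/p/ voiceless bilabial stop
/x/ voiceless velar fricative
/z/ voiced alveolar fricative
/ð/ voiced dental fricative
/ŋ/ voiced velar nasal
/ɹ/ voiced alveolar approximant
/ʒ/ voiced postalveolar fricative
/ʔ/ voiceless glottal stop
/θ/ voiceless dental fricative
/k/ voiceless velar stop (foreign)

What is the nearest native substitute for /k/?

/g/ is closest: same manner (stop), place distance 0 (velar→velar), voicing differs (+1); total 1. Next closest is /ʔ/ at distance 2.

g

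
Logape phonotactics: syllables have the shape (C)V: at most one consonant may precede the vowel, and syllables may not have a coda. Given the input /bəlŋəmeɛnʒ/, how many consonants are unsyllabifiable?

Syllabifying with onset maximization leaves /l/, /n/, /ʒ/ stranded (no codas are permitted; onsets are limited to one consonant).

3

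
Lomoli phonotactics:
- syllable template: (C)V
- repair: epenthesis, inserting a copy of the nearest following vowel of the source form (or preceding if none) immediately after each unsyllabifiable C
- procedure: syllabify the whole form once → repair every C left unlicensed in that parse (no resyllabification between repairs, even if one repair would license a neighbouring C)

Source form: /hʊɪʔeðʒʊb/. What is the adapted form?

Under (C)V, the unsyllabifiable consonants are /ð/, /b/ (no codas are permitted; onsets are limited to one consonant).
Each unlicensed consonant becomes the onset of a new syllable: /ð/ → /ðʊ/, /b/ → /bʊ/.

hʊɪʔeðʊʒʊbʊ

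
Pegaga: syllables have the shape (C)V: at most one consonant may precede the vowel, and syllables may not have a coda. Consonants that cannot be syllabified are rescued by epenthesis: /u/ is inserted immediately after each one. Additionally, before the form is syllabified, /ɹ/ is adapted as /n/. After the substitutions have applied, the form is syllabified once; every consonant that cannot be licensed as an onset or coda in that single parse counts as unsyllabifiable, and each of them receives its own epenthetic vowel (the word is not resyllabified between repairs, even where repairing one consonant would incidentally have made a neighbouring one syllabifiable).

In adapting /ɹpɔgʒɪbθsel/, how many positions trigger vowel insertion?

5

After substitution the input is /npɔgʒɪbθsel/.
The unsyllabifiable consonants are /n/, /g/, /b/, /θ/, /l/; each receives one epenthetic vowel.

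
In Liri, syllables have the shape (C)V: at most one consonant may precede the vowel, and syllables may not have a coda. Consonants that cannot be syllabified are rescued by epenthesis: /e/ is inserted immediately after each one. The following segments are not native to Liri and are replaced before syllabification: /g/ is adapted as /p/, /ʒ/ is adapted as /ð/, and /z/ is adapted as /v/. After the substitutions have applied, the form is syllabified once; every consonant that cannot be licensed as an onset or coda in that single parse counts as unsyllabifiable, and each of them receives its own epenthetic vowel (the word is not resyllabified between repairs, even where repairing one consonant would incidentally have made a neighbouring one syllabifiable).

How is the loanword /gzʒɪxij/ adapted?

Substitution: /g/ → /p/, /z/ → /v/, /ʒ/ → /ð/, giving /pvðɪxij/.
The consonants /p/, /v/, /j/ cannot be parsed into a legal (C)V syllable (no codas are permitted; onsets are limited to one consonant).
Epenthesis after each stranded consonant: /p/ → /pe/, /v/ → /ve/, /j/ → /je/.

peveðɪxije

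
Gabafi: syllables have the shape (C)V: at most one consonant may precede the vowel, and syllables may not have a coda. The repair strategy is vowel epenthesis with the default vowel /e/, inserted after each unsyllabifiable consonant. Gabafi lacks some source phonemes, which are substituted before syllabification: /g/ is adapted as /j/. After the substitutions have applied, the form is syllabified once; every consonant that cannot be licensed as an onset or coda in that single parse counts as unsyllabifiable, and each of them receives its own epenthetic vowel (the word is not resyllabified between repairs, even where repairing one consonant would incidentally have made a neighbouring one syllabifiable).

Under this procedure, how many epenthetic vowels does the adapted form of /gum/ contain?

1

After substitution the input is /jum/.
The unsyllabifiable consonants are /m/; each receives one epenthetic vowel.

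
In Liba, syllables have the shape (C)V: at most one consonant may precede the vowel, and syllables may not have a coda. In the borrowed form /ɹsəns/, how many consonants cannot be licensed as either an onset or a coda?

3

Syllabifying with onset maximization leaves /ɹ/, /n/, /s/ stranded (no codas are permitted; onsets are limited to one consonant).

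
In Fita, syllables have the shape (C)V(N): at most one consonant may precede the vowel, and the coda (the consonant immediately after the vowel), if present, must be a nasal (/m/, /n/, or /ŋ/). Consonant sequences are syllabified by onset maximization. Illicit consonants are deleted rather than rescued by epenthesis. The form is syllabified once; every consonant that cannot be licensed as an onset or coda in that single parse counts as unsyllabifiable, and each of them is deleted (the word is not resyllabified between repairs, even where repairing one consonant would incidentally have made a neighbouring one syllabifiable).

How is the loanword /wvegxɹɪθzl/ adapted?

veɹɪ

The consonants /w/, /g/, /x/, /θ/, /z/, /l/ cannot be parsed into a legal (C)V(N) syllable (only a nasal (/m/, /n/, or /ŋ/) is licensed in coda position; onsets are limited to one consonant).
Deletion applies to /w/, /g/, /x/, /θ/, /z/, /l/.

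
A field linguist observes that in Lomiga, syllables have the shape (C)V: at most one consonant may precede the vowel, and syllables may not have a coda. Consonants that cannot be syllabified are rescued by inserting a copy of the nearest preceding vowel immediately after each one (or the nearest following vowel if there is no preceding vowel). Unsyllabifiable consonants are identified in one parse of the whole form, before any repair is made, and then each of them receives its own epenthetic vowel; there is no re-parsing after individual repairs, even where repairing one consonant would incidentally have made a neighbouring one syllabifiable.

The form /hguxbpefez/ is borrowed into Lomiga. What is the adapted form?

huguxubupefeze

Under (C)V, the unsyllabifiable consonants are /h/, /x/, /b/, /z/ (no codas are permitted; onsets are limited to one consonant).
Epenthesis after each stranded consonant: /h/ → /hu/, /x/ → /xu/, /b/ → /bu/, /z/ → /ze/.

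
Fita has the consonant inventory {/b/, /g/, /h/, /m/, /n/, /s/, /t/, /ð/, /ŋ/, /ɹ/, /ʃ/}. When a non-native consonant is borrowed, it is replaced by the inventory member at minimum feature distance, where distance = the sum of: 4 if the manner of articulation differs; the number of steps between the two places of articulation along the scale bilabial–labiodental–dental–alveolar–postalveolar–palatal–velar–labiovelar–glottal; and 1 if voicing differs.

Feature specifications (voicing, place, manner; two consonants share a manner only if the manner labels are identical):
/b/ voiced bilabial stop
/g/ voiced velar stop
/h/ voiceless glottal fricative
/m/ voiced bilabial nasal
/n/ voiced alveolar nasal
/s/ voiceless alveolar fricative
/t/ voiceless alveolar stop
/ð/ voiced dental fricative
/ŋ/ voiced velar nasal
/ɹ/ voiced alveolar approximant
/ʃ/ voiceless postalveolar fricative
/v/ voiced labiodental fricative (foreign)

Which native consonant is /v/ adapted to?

ð

/ð/ is closest: same manner (fricative), place distance 1 (labiodental→dental), same voicing; total 1. Next closest is /s/ at distance 3.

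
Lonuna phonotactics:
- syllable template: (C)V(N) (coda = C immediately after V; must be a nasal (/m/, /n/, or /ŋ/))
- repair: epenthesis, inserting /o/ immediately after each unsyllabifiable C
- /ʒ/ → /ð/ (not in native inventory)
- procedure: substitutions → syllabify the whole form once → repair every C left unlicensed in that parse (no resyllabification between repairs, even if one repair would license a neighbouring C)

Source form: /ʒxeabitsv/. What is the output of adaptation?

Substitution: /ʒ/ → /ð/, giving /ðxeabitsv/.
Syllabifying with onset maximization leaves /ð/, /t/, /s/, /v/ stranded (only a nasal (/m/, /n/, or /ŋ/) is licensed in coda position; onsets are limited to one consonant).
Epenthesis after each stranded consonant: /ð/ → /ðo/, /t/ → /to/, /s/ → /so/, /v/ → /vo/.

ðoxeabitosovo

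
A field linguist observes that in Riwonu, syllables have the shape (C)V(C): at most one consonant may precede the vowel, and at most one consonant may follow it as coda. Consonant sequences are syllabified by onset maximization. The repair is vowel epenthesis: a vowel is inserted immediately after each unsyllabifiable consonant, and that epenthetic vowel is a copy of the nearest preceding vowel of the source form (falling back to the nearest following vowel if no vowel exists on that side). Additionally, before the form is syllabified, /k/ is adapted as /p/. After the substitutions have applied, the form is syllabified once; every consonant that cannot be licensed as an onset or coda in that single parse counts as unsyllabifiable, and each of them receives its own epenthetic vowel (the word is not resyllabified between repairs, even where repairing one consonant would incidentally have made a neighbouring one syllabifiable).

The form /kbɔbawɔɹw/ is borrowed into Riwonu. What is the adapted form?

Substitution: /k/ → /p/, giving /pbɔbawɔɹw/.
Syllabifying with onset maximization leaves /p/, /w/ stranded (at most one coda consonant is licensed; onsets are limited to one consonant).
Epenthesis after each stranded consonant: /p/ → /pɔ/, /w/ → /wɔ/.

pɔbɔbawɔɹwɔ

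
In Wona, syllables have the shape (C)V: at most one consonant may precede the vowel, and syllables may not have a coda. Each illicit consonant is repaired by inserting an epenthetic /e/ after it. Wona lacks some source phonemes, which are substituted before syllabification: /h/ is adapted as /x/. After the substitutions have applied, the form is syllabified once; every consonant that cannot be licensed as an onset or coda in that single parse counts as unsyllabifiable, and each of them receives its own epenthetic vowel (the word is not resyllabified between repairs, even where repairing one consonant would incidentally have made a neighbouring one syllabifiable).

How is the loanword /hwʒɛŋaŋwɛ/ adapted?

Substitution: /h/ → /x/, giving /xwʒɛŋaŋwɛ/.
Syllabifying with onset maximization leaves /x/, /w/, /ŋ/ stranded (no codas are permitted; onsets are limited to one consonant).
Epenthesis after each stranded consonant: /x/ → /xe/, /w/ → /we/, /ŋ/ → /ŋe/.

xeweʒɛŋaŋewɛ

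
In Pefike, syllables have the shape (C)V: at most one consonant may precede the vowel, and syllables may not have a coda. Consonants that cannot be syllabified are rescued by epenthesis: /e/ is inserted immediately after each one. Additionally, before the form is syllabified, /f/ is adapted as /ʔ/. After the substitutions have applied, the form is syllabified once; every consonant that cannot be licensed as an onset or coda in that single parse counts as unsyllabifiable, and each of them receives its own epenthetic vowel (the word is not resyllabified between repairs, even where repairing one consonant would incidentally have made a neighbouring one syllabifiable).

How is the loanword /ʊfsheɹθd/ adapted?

Substitution: /f/ → /ʔ/, giving /ʊʔsheɹθd/.
Syllabifying with onset maximization leaves /ʔ/, /s/, /ɹ/, /θ/, /d/ stranded (no codas are permitted; onsets are limited to one consonant).
Inserting the epenthetic vowel yields /ʔ/ → /ʔe/, /s/ → /se/, /ɹ/ → /ɹe/, /θ/ → /θe/, /d/ → /de/.

ʊʔeseheɹeθede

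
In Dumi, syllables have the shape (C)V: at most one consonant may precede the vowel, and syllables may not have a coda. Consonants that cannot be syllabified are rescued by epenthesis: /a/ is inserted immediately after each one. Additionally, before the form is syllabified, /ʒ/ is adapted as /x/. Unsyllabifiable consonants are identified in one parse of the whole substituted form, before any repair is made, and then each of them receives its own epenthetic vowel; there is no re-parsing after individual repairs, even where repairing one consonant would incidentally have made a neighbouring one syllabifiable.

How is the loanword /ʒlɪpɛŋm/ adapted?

Substitution: /ʒ/ → /x/, giving /xlɪpɛŋm/.
Under (C)V, the unsyllabifiable consonants are /x/, /ŋ/, /m/ (no codas are permitted; onsets are limited to one consonant).
Each unlicensed consonant becomes the onset of a new syllable: /x/ → /xa/, /ŋ/ → /ŋa/, /m/ → /ma/.

xalɪpɛŋama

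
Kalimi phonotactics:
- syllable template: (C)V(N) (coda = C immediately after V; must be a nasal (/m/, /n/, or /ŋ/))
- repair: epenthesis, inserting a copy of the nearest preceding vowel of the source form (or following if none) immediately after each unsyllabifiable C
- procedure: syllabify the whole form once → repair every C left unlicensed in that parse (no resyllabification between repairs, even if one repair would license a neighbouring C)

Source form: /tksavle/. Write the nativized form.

takasavale

Under (C)V(N), the unsyllabifiable consonants are /t/, /k/, /v/ (only a nasal (/m/, /n/, or /ŋ/) is licensed in coda position; onsets are limited to one consonant).
Epenthesis after each stranded consonant: /t/ → /ta/, /k/ → /ka/, /v/ → /va/.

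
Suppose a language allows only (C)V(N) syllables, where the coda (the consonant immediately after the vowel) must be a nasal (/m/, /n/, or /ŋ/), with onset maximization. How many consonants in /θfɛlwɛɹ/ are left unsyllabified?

Syllabifying with onset maximization leaves /θ/, /l/, /ɹ/ stranded (only a nasal (/m/, /n/, or /ŋ/) is licensed in coda position; onsets are limited to one consonant).

3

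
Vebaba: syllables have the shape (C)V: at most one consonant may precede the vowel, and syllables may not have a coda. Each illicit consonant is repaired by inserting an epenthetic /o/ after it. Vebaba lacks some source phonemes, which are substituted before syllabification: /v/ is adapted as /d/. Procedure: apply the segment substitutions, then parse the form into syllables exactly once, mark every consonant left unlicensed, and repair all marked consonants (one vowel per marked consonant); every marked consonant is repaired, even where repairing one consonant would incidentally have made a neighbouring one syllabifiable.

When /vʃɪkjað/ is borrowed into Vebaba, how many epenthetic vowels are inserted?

After substitution the input is /dʃɪkjað/.
The unsyllabifiable consonants are /d/, /k/, /ð/; each receives one epenthetic vowel.

3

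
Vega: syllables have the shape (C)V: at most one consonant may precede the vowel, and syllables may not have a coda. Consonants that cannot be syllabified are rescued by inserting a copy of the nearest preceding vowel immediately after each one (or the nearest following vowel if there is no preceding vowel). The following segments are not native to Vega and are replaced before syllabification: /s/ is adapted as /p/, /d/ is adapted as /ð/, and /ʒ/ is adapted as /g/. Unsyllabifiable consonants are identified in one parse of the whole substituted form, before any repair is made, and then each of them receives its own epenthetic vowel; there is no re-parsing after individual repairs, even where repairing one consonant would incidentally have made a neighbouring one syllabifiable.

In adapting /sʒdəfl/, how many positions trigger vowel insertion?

After substitution the input is /pgðəfl/.
The unsyllabifiable consonants are /p/, /g/, /f/, /l/; each receives one epenthetic vowel.

4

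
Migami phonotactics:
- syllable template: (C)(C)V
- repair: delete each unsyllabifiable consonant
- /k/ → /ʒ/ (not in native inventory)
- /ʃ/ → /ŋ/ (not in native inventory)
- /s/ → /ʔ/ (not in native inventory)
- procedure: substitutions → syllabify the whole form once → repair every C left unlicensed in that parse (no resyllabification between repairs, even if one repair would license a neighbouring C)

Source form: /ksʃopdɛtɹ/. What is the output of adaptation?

ʔŋopdɛ

Substitution: /k/ → /ʒ/, /s/ → /ʔ/, /ʃ/ → /ŋ/, giving /ʒʔŋopdɛtɹ/.
Under (C)(C)V, the unsyllabifiable consonants are /ʒ/, /t/, /ɹ/ (no codas are permitted; onsets may contain at most 2 consonants).
Deleting the stranded consonants removes /ʒ/, /t/, /ɹ/.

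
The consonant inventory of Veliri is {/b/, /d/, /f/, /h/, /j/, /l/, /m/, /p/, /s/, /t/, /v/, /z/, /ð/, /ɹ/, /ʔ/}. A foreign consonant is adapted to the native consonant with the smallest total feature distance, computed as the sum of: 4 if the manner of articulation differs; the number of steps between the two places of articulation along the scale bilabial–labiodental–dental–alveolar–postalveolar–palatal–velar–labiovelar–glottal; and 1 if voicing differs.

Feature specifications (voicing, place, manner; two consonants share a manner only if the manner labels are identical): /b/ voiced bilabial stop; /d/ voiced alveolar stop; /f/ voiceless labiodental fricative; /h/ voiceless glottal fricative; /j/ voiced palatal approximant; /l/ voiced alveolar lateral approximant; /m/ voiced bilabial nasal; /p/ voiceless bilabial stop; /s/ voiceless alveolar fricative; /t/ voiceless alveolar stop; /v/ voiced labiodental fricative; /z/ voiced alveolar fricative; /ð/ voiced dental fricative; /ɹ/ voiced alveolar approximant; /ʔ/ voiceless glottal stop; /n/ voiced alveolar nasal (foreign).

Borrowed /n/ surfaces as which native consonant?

/m/ is closest: same manner (nasal), place distance 3 (alveolar→bilabial), same voicing; total 3. Next closest is /d/ at distance 4.

m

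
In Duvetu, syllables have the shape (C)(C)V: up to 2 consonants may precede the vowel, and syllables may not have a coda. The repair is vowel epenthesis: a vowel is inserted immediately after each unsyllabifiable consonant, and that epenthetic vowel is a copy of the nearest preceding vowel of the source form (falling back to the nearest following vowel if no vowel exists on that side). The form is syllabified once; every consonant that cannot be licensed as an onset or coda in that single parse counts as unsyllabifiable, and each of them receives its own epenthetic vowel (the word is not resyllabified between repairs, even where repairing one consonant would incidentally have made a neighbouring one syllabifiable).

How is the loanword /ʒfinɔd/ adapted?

The consonants /d/ cannot be parsed into a legal (C)(C)V syllable (no codas are permitted; onsets may contain at most 2 consonants).
Epenthesis after each stranded consonant: /d/ → /dɔ/.

ʒfinɔdɔ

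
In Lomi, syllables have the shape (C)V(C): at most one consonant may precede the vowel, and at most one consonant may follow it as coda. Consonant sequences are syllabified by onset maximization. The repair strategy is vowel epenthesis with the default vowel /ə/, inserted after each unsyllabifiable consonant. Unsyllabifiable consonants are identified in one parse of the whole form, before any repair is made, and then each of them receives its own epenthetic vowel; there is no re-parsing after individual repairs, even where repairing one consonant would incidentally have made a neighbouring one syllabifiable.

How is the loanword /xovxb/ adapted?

Under (C)V(C), the unsyllabifiable consonants are /x/, /b/ (at most one coda consonant is licensed; onsets are limited to one consonant).
Epenthesis after each stranded consonant: /x/ → /xə/, /b/ → /bə/.

xovxəbə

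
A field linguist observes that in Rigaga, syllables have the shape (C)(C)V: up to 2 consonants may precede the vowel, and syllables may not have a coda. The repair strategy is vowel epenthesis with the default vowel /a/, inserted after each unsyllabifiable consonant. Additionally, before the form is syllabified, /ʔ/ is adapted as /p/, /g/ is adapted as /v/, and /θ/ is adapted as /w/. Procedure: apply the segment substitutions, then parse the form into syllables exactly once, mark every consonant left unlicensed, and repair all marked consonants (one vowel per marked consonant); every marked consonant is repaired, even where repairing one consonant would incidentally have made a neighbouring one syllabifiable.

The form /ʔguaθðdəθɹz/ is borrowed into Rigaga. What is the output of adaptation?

Substitution: /ʔ/ → /p/, /g/ → /v/, /θ/ → /w/, giving /pvuawðdəwɹz/.
Syllabifying with onset maximization leaves /w/, /w/, /ɹ/, /z/ stranded (no codas are permitted; onsets may contain at most 2 consonants).
Each unlicensed consonant becomes the onset of a new syllable: /w/ → /wa/, /w/ → /wa/, /ɹ/ → /ɹa/, /z/ → /za/.

pvuawaðdəwaɹaza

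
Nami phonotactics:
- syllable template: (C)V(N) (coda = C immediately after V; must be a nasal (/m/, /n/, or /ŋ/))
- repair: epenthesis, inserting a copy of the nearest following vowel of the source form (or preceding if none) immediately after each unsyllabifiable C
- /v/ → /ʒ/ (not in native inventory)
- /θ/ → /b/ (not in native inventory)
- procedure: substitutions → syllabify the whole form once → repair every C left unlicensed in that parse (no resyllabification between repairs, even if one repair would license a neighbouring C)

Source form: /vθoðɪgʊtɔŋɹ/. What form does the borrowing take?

Substitution: /v/ → /ʒ/, /θ/ → /b/, giving /ʒboðɪgʊtɔŋɹ/.
Under (C)V(N), the unsyllabifiable consonants are /ʒ/, /ɹ/ (only a nasal (/m/, /n/, or /ŋ/) is licensed in coda position; onsets are limited to one consonant).
Epenthesis after each stranded consonant: /ʒ/ → /ʒo/, /ɹ/ → /ɹɔ/.

ʒoboðɪgʊtɔŋɹɔ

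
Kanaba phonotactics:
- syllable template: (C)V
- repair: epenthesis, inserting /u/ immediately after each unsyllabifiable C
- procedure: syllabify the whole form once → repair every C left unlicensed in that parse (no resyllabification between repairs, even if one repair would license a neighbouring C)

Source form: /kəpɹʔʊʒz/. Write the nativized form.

The consonants /p/, /ɹ/, /ʒ/, /z/ cannot be parsed into a legal (C)V syllable (no codas are permitted; onsets are limited to one consonant).
Each unlicensed consonant becomes the onset of a new syllable: /p/ → /pu/, /ɹ/ → /ɹu/, /ʒ/ → /ʒu/, /z/ → /zu/.

kəpuɹuʔʊʒuzu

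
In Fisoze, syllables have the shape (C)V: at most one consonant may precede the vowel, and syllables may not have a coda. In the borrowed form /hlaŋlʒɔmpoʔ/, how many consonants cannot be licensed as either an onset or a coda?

5

Syllabifying with onset maximization leaves /h/, /ŋ/, /l/, /m/, /ʔ/ stranded (no codas are permitted; onsets are limited to one consonant).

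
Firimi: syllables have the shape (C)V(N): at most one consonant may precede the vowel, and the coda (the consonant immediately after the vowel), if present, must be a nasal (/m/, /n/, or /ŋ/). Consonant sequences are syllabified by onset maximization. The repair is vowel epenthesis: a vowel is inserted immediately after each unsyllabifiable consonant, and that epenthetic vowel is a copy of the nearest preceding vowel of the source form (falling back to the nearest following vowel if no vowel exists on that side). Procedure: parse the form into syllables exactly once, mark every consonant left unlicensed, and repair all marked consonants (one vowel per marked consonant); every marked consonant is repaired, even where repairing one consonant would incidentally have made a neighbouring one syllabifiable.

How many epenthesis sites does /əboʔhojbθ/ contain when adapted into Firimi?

4

The unsyllabifiable consonants are /ʔ/, /j/, /b/, /θ/; each receives one epenthetic vowel.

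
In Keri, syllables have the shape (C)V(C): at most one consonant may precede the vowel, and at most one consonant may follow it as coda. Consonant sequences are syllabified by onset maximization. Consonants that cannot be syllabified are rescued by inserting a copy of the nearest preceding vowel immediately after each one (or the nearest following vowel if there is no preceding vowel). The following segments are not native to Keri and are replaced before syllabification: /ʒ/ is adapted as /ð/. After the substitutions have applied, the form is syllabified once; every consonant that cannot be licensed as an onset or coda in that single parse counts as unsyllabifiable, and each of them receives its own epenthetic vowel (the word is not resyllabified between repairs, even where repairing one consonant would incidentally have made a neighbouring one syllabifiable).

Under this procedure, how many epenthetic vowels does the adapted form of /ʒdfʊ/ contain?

2

After substitution the input is /ðdfʊ/.
The unsyllabifiable consonants are /ð/, /d/; each receives one epenthetic vowel.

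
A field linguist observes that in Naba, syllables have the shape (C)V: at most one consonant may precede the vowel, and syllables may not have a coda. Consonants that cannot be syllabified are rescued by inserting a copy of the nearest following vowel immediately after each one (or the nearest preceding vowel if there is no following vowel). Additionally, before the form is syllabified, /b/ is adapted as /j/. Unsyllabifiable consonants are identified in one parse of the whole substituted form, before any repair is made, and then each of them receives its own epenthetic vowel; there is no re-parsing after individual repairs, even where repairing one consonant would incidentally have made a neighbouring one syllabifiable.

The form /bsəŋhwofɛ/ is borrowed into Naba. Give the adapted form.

jəsəŋohowofɛ

Substitution: /b/ → /j/, giving /jsəŋhwofɛ/.
Under (C)V, the unsyllabifiable consonants are /j/, /ŋ/, /h/ (no codas are permitted; onsets are limited to one consonant).
Each unlicensed consonant becomes the onset of a new syllable: /j/ → /jə/, /ŋ/ → /ŋo/, /h/ → /ho/.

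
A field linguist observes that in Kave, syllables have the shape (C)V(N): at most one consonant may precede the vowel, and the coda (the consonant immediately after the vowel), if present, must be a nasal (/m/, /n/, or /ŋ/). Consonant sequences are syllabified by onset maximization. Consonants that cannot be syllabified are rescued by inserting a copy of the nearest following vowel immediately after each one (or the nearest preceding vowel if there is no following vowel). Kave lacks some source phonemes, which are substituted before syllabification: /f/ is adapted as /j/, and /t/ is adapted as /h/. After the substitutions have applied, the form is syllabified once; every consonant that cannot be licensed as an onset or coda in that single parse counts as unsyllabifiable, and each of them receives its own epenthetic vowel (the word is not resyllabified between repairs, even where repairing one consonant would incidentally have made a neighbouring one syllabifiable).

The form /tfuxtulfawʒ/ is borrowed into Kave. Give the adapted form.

hujuxuhulajawaʒa

Substitution: /t/ → /h/, /f/ → /j/, giving /hjuxhuljawʒ/.
Under (C)V(N), the unsyllabifiable consonants are /h/, /x/, /l/, /w/, /ʒ/ (only a nasal (/m/, /n/, or /ŋ/) is licensed in coda position; onsets are limited to one consonant).
Each unlicensed consonant becomes the onset of a new syllable: /h/ → /hu/, /x/ → /xu/, /l/ → /la/, /w/ → /wa/, /ʒ/ → /ʒa/.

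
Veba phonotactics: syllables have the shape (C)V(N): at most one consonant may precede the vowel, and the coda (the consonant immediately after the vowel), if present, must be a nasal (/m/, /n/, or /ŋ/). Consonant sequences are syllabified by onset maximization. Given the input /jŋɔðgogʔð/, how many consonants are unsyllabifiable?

5

The consonants /j/, /ð/, /g/, /ʔ/, /ð/ cannot be parsed into a legal (C)V(N) syllable (only a nasal (/m/, /n/, or /ŋ/) is licensed in coda position; onsets are limited to one consonant).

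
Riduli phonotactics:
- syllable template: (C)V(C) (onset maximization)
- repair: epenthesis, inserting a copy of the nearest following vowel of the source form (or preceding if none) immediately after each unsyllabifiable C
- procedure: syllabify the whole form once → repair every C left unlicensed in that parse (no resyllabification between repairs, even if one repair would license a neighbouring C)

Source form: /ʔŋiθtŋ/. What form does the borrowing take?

ʔiŋiθtiŋi

Syllabifying with onset maximization leaves /ʔ/, /t/, /ŋ/ stranded (at most one coda consonant is licensed; onsets are limited to one consonant).
Inserting the epenthetic vowel yields /ʔ/ → /ʔi/, /t/ → /ti/, /ŋ/ → /ŋi/.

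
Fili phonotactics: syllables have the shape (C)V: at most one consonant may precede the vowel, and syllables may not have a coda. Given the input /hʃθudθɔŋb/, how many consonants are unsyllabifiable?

5

Under (C)V, the unsyllabifiable consonants are /h/, /ʃ/, /d/, /ŋ/, /b/ (no codas are permitted; onsets are limited to one consonant).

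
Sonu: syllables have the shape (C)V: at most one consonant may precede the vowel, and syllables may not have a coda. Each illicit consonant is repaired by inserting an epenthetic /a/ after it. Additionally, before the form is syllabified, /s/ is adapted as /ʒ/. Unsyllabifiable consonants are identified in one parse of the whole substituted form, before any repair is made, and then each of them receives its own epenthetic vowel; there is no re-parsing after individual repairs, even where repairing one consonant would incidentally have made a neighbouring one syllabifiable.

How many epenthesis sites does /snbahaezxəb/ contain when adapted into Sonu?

4

After substitution the input is /ʒnbahaezxəb/.
The unsyllabifiable consonants are /ʒ/, /n/, /z/, /b/; each receives one epenthetic vowel.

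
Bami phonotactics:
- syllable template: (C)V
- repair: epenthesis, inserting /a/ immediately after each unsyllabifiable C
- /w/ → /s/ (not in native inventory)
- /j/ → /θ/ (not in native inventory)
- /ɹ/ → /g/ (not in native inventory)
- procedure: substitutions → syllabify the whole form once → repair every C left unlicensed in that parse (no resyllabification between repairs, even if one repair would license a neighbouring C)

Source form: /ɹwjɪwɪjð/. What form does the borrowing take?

gasaθɪsɪθaða

Substitution: /ɹ/ → /g/, /w/ → /s/, /j/ → /θ/, giving /gsθɪsɪθð/.
Under (C)V, the unsyllabifiable consonants are /g/, /s/, /θ/, /ð/ (no codas are permitted; onsets are limited to one consonant).
Inserting the epenthetic vowel yields /g/ → /ga/, /s/ → /sa/, /θ/ → /θa/, /ð/ → /ða/.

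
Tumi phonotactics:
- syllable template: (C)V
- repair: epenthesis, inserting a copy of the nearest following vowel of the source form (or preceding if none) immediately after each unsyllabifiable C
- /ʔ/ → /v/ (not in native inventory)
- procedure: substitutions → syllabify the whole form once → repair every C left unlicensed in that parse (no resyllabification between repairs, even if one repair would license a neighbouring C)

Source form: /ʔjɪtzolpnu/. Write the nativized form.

Substitution: /ʔ/ → /v/, giving /vjɪtzolpnu/.
Syllabifying with onset maximization leaves /v/, /t/, /l/, /p/ stranded (no codas are permitted; onsets are limited to one consonant).
Each unlicensed consonant becomes the onset of a new syllable: /v/ → /vɪ/, /t/ → /to/, /l/ → /lu/, /p/ → /pu/.

vɪjɪtozolupunu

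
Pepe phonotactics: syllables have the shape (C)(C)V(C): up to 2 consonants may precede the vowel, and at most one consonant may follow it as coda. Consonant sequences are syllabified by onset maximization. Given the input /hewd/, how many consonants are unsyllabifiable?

Under (C)(C)V(C), the unsyllabifiable consonants are /d/ (at most one coda consonant is licensed; onsets may contain at most 2 consonants).

1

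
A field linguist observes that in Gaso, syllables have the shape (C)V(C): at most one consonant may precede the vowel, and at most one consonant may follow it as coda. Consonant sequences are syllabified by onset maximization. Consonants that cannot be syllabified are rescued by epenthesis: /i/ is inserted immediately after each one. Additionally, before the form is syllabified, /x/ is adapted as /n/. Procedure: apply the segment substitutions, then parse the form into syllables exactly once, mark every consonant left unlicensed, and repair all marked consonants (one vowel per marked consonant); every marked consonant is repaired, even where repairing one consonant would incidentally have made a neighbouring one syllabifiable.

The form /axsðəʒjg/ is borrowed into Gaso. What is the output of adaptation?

ansiðəʒjigi

Substitution: /x/ → /n/, giving /ansðəʒjg/.
Under (C)V(C), the unsyllabifiable consonants are /s/, /j/, /g/ (at most one coda consonant is licensed; onsets are limited to one consonant).
Each unlicensed consonant becomes the onset of a new syllable: /s/ → /si/, /j/ → /ji/, /g/ → /gi/.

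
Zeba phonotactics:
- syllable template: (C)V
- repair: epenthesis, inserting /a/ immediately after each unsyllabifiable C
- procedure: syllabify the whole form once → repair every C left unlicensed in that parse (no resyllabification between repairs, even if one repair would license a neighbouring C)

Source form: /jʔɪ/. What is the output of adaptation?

Under (C)V, the unsyllabifiable consonants are /j/ (no codas are permitted; onsets are limited to one consonant).
Epenthesis after each stranded consonant: /j/ → /ja/.

jaʔɪ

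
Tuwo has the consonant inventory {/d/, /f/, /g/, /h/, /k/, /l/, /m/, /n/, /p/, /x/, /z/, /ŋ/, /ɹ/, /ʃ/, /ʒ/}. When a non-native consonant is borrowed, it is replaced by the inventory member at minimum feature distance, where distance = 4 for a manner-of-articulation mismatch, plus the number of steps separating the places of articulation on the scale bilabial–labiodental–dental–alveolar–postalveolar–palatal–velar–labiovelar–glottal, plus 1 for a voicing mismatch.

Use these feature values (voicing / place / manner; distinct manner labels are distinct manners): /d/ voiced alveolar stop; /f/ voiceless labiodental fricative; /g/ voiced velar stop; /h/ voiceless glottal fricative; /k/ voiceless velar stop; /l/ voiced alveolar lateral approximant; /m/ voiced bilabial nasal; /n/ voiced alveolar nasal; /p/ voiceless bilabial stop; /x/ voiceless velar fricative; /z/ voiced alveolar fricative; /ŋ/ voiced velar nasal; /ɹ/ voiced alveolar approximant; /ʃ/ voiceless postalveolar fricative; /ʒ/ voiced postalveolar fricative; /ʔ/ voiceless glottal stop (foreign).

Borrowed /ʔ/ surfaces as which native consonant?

k

/k/ is closest: same manner (stop), place distance 2 (glottal→velar), same voicing; total 2. Next closest is /g/ at distance 3.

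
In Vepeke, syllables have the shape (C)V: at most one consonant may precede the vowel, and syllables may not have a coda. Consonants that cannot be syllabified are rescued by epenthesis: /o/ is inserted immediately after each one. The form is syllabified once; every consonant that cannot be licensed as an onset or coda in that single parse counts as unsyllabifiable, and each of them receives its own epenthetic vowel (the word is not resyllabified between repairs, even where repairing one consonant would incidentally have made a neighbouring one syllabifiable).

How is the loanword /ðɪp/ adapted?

Under (C)V, the unsyllabifiable consonants are /p/ (no codas are permitted; onsets are limited to one consonant).
Each unlicensed consonant becomes the onset of a new syllable: /p/ → /po/.

ðɪpo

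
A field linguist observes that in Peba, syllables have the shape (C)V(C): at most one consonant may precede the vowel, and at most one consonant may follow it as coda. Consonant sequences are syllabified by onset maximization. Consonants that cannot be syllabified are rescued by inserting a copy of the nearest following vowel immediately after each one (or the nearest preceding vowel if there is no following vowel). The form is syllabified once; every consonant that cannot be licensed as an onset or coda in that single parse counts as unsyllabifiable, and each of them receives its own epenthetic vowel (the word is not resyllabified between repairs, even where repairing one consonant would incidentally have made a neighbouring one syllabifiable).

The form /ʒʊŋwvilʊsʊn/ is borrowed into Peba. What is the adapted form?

ʒʊŋwivilʊsʊn

Syllabifying with onset maximization leaves /w/ stranded (at most one coda consonant is licensed; onsets are limited to one consonant).
Inserting the epenthetic vowel yields /w/ → /wi/.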